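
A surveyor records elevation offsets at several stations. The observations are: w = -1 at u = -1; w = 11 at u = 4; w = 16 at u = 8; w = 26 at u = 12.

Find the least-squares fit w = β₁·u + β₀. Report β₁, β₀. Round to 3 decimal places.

From the data, Σu·u = 225, Σu = 23, Σ1 = 4.
For Xᵀw: Σu·w = 485, Σw = 52.
Eliminating β₀: 4·(row 1) − 23·(row 2) gives 371·β₁ = 4·485 − 23·52 = 744, so β₁ = 744/371.
Then β₀ = (52 − 23·(744/371))/4 = 545/371.

β₁ = 2.005, β₀ = 1.469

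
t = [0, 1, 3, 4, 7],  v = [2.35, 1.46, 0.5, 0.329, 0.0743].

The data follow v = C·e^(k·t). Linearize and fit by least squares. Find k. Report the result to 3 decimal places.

With ln vᵢ as the transformed response and tᵢ as the regressor:
Σt = 15.0000, Σ(t)² = 75.0000, Σln v = -3.1716, Σt·ln v = -24.3453.
Equations: 75.0000·k + 15.0000·ln C = -24.3453;  15.0000·k + 5·ln C = -3.1716.
Solving (det = 150.0000): k = -0.49435, ln C = 0.84871.

k = -0.494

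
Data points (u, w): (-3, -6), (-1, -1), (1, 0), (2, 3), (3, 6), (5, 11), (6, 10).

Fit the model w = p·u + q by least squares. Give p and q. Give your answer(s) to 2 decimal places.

Entries of MᵀM: Σu·u = 85, Σu = 13, Σ1 = 7.
Moment sums: Σu·w = 158, Σw = 23.
So MᵀM·[p, q]ᵀ = Mᵀw: [[85, 13]; [13, 7]]·[p, q]ᵀ = [158, 23]ᵀ.
Eliminating q: 7·(row 1) − 13·(row 2) gives 426·p = 7·158 − 13·23 = 807, so p = 269/142.
Then q = (23 − 13·(269/142))/7 = -33/142.

p = 1.89, q = -0.23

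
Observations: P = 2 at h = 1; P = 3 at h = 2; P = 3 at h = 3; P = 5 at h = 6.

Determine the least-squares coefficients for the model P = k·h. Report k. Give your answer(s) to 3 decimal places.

k = 0.940

From the data, Σh·h = 50.
And Σh·P = 47.
AᵀA·[k]ᵀ = AᵀP becomes [[50]]·[k]ᵀ = [47]ᵀ.
k = 47/50 = 0.94.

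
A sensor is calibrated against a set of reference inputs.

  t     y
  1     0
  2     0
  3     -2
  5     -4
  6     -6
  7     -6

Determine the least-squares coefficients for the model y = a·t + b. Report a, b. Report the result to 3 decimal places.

a = -1.143, b = 1.571

The normal equations are: 124·a + 24·b = -104;  24·a + 6·b = -18.
Eliminating b: 6·(row 1) − 24·(row 2) gives 168·a = 6·(-104) − 24·(-18) = -192, so a = -8/7.
Then b = ((-18) − 24·(-8/7))/6 = 11/7.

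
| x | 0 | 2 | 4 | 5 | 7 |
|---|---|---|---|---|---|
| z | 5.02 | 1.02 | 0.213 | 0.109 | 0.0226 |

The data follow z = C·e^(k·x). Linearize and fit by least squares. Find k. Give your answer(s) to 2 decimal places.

k = -0.77

Linearized form: ln z = k·x + ln C. From the 5 transformed points,
Sums: Σx = 18.0000, Σ(x)² = 94.0000, Σln z = -5.9194, Σx·ln z = -43.7569.
Normal system: [[94.0000, 18.0000]; [18.0000, 5]]·[k, ln C]ᵀ = [-43.7569, -5.9194]ᵀ.
Δ = 94.0000·5 − (18.0000)² = 146.0000; k = (-43.7569·5 − 18.0000·-5.9194)/146.0000 = -0.76873, ln C = (94.0000·-5.9194 − 18.0000·-43.7569)/146.0000 = 1.58354.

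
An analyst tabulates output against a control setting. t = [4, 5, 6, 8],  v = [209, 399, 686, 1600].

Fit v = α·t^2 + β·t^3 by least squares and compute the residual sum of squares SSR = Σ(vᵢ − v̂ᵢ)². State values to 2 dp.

Forming AᵀA = [[6273, 44693]; [44693, 328521]] and Aᵀv = [140415, 1030627]ᵀ gives AᵀA·[α, β]ᵀ = Aᵀv.
Eliminating β: 328521·(row 1) − 44693·(row 2) gives 63347984·α = 328521·140415 − 44693·1030627 = 67463704, so α = 1204709/1131214.
Then β = (1030627 − 44693·(1204709/1131214))/328521 = 199113/66542.
Residuals: 256719/565607, -19168/11543, 750172/565607, -119264/565607; SSR = 385185/80801.

SSR = 4.77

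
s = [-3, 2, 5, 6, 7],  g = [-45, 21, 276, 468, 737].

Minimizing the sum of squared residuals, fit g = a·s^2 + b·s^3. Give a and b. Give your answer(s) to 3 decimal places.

a = 1.010, b = 2.003

Compute the Gram sums: Σs^2·s^2 = 4419, Σs^2·s^3 = 27497, Σs^3·s^3 = 180723.
Moment sums: Σs^2·g = 59540, Σs^3·g = 389762.
So MᵀM·[a, b]ᵀ = Mᵀg: [[4419, 27497]; [27497, 180723]]·[a, b]ᵀ = [59540, 389762]ᵀ.
Determinant 4419·180723 − 27497² = 42529928.
a = (59540·180723 − 27497·389762)/42529928 = 21480853/21264964; b = (4419·389762 − 27497·59540)/42529928 = 42593449/21264964.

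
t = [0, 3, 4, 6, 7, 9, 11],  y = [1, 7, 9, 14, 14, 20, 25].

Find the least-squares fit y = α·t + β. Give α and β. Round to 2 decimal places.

α = 2.15, β = 0.55

AᵀA·[α, β]ᵀ = Aᵀy reads: 312·α + 40·β = 694;  40·α + 7·β = 90.
(Σt·t = 312, Σt = 40, Σ1 = 7, Σt·y = 694, Σy = 90.)
det = 312·7 − 40² = 584.
α = (694·7 − 40·90)/584 = 629/292; β = (312·90 − 40·694)/584 = 40/73.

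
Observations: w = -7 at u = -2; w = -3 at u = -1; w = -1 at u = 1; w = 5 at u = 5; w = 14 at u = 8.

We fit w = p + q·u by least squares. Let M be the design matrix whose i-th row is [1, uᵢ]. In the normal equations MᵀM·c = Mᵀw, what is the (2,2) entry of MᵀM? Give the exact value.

95

Row 2 ↔ basis u, column 2 ↔ basis u, so (MᵀM)_{2,2} = Σᵢ (u)·(u) = (-2)·(-2) + (-1)·(-1) + (1)·(1) + (5)·(5) + (8)·(8) = 95.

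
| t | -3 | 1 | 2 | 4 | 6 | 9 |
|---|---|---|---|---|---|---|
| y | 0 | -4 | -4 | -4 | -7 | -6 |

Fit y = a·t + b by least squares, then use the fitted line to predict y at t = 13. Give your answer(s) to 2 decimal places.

ŷ = -9.24

Setting ∂/∂a … = 0 gives: 147·a + 19·b = -124;  19·a + 6·b = -25.
(Σt·t = 147, Σt = 19, Σ1 = 6, Σt·y = -124, Σy = -25.)
Determinant 147·6 − 19² = 521.
a = ((-124)·6 − 19·(-25))/521 = -269/521; b = (147·(-25) − 19·(-124))/521 = -1319/521.
At t = 13: ŷ = (-269/521)·(13) + (-1319/521)·(1) = -4816/521.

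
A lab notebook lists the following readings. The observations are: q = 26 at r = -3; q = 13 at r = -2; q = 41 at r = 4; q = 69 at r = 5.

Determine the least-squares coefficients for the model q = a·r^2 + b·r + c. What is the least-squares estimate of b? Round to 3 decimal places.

b = -0.737

With design matrix A, AᵀA = [[978, 154, 54]; [154, 54, 4]; [54, 4, 4]] and Aᵀq = [2667, 405, 149]ᵀ.
Solving the 3×3 system (Gaussian elimination) gives a = 41/14, b = -129/175, c = -271/175.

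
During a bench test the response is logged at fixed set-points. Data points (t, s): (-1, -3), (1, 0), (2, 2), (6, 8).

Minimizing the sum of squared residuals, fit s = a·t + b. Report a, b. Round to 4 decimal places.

Setting ∂/∂a … = 0 gives: 42·a + 8·b = 55;  8·a + 4·b = 7.
(Σt·t = 42, Σt = 8, Σ1 = 4, Σt·s = 55, Σs = 7.)
Eliminating b: 4·(row 1) − 8·(row 2) gives 104·a = 4·55 − 8·7 = 164, so a = 41/26.
Then b = (7 − 8·(41/26))/4 = -73/52.

a = 1.5769, b = -1.4038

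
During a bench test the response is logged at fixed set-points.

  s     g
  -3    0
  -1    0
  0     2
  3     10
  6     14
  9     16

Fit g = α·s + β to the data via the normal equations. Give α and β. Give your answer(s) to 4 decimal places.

α = 1.5484, β = 3.3871

With design matrix X, XᵀX = [[136, 14]; [14, 6]] and Xᵀg = [258, 42]ᵀ.
Eliminating β: 6·(row 1) − 14·(row 2) gives 620·α = 6·258 − 14·42 = 960, so α = 48/31.
Then β = (42 − 14·(48/31))/6 = 105/31.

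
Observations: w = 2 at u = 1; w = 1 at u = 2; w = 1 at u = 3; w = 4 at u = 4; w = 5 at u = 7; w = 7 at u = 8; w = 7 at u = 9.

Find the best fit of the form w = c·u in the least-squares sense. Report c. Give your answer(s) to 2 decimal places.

c = 0.79

With design matrix X, XᵀX = [[224]] and Xᵀw = [177]ᵀ.
c = 177/224 = 0.790179.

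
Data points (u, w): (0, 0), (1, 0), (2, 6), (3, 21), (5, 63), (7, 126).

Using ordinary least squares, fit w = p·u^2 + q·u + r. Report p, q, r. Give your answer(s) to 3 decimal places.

The normal equations are: 3124·p + 504·q + 88·r = 7962;  504·p + 88·q + 18·r = 1272;  88·p + 18·q + 6·r = 216.
(Σu^2·u^2 = 3124, Σu^2·u = 504, Σu^2 = 88, Σu·u = 88, Σu = 18, Σ1 = 6, Σu^2·w = 7962, Σu·w = 1272, Σw = 216.)
Inverting the 3×3 Gram matrix, [p, q, r]ᵀ = [9927/3550, -492/355, -1518/1775]ᵀ.

p = 2.796, q = -1.386, r = -0.855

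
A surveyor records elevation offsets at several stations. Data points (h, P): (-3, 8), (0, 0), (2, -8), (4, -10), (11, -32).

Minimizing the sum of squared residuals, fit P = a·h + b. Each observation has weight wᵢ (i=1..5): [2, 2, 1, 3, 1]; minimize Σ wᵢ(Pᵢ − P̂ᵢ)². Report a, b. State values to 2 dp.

a = -2.80, b = -0.10

From the data, Σwᵢ·h·h = 191, Σwᵢ·h = 19, Σwᵢ·1 = 9.
Moment sums: Σwᵢ·h·P = -536, Σwᵢ·P = -54.
Normal equations: [[191, 19]; [19, 9]]·[a, b]ᵀ = [-536, -54]ᵀ.
Eliminating b: 9·(row 1) − 19·(row 2) gives 1358·a = 9·(-536) − 19·(-54) = -3798, so a = -1899/679.
Then b = ((-54) − 19·(-1899/679))/9 = -65/679.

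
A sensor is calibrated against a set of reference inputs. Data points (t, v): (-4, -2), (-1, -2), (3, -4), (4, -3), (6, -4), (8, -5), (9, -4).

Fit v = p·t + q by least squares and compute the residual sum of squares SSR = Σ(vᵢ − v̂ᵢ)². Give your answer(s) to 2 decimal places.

SSR = 1.73

From the data, Σt·t = 223, Σt = 25, Σ1 = 7.
Right-hand side: Σt·v = -114, Σv = -24.
Normal equations: [[223, 25]; [25, 7]]·[p, q]ᵀ = [-114, -24]ᵀ.
det = 223·7 − 25² = 936.
p = ((-114)·7 − 25·(-24))/936 = -11/52; q = (223·(-24) − 25·(-114))/936 = -139/52.
Residuals: -9/52, 6/13, -9/13, 27/52, -3/52, -33/52, 15/26; SSR = 45/26.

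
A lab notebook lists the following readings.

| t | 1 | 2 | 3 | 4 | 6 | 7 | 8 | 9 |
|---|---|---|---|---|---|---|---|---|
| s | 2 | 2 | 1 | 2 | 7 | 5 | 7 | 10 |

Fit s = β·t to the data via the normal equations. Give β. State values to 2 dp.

β = 0.92

The normal system XᵀX·[β]ᵀ = Xᵀs is [[260]]·[β]ᵀ = [240]ᵀ.
Hence β = 240 / 260 ≈ 0.923077.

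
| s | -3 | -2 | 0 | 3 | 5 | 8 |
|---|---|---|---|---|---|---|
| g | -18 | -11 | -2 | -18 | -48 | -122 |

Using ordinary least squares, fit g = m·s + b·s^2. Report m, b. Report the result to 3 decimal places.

m = 0.325, b = -1.956

Normal-equation sums: Σs·s = 111, Σs·s^2 = 629, Σs^2·s^2 = 4899.
And Σs·g = -1194, Σs^2·g = -9376.
Eliminating b: 4899·(row 1) − 629·(row 2) gives 148148·m = 4899·(-1194) − 629·(-9376) = 48098, so m = 24049/74074.
Then b = ((-9376) − 629·(24049/74074))/4899 = -3915/2002.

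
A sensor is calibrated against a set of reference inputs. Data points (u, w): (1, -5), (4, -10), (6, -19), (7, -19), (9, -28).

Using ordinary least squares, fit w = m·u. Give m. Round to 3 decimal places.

m = -2.973

Forming XᵀX = [[183]] and Xᵀw = [-544]ᵀ gives XᵀX·[m]ᵀ = Xᵀw.
Hence m = -544 / 183 ≈ -2.97268.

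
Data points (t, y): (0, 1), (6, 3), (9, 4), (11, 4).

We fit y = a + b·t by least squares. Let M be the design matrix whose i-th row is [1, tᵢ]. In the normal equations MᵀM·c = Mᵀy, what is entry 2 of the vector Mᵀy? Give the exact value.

Entry 2 ↔ basis t, so (Mᵀy)_{2} = Σᵢ (t)·yᵢ = (0)·(1) + (6)·(3) + (9)·(4) + (11)·(4) = 98.

98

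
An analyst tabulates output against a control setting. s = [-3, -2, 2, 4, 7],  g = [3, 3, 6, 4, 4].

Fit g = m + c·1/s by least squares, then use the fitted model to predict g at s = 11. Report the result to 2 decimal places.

ĝ = 4.21

Sums needed: Σ1 = 5, Σ1/s = 5/84, Σ1/s·1/s = 4897/7056.
And Σg = 20, Σ1/s·g = 29/14.
XᵀX·[m, c]ᵀ = Xᵀg becomes [[5, 5/84]; [5/84, 4897/7056]]·[m, c]ᵀ = [20, 29/14]ᵀ.
Eliminating c: (4897/7056)·(row 1) − (5/84)·(row 2) gives (6115/1764)·m = (4897/7056)·20 − (5/84)·(29/14) = 48535/3528, so m = 9707/2446.
Then c = ((29/14) − (5/84)·(9707/2446))/(4897/7056) = 3234/1223.
At s = 11: ĝ = (9707/2446)·(1) + (3234/1223)·(1/11) = 10295/2446.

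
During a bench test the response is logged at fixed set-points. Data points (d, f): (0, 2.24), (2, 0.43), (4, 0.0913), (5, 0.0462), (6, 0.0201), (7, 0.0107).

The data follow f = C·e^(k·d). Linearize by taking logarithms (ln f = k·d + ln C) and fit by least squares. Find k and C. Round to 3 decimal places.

Taking logs, ln f = k·d + ln C, so regress ln f on d.
AᵀA = [[130.0000, 24.0000]; [24.0000, 6]], rhs = [-81.8410, -13.9504]ᵀ  (here Σd = 24.0000, Σ(d)² = 130.0000, Σln f = -13.9504, Σd·ln f = -81.8410).
Slope k = (n·Σd·ln f − Σd·Σln f)/(n·Σ(d)² − (Σd)²) = (6·-81.8410 − 24.0000·-13.9504)/204.0000 = -0.76586; ln C = (Σln f − k·Σd)/n = 0.73838, so C = exp(0.73838) = 2.09255.

k = -0.766, C = 2.093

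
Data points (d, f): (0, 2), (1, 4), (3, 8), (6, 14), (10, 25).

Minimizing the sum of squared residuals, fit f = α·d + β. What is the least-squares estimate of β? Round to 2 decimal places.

Sums needed: Σd·d = 146, Σd = 20, Σ1 = 5.
And Σd·f = 362, Σf = 53.
AᵀA·[α, β]ᵀ = Aᵀf becomes [[146, 20]; [20, 5]]·[α, β]ᵀ = [362, 53]ᵀ.
Δ = 146·5 − 20² = 330.
α = (362·5 − 20·53)/330 = 25/11; β = (146·53 − 20·362)/330 = 83/55.

β = 1.51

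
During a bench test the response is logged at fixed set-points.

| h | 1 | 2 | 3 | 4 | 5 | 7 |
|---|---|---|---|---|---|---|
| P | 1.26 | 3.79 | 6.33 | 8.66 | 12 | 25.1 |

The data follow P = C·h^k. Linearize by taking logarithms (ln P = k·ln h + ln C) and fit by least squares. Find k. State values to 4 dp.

With ln Pᵢ as the transformed response and ln hᵢ as the regressor:
Over the data: Σln h = 6.7334, Σ(ln h)² = 9.9861, Σln P = 11.2753, Σln h·ln P = 16.2141.
Normal system: [[9.9861, 6.7334]; [6.7334, 6]]·[k, ln C]ᵀ = [16.2141, 11.2753]ᵀ.
Slope k = (n·Σln h·ln P − Σln h·Σln P)/(n·Σ(ln h)² − (Σln h)²) = (6·16.2141 − 6.7334·11.2753)/14.5777 = 1.46551; ln C = (Σln P − k·Σln h)/n = 0.23456.

k = 1.4655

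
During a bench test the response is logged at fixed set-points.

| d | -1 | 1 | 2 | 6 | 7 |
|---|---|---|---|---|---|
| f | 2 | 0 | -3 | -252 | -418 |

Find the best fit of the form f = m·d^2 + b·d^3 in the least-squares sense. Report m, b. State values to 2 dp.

m = 2.15, b = -1.52

Setting ∂/∂m … = 0 gives: 3715·m + 24615·b = -29564;  24615·m + 164371·b = -197832.
Determinant 3715·164371 − 24615² = 4740040.
m = ((-29564)·164371 − 24615·(-197832))/4740040 = 2542609/1185010; b = (3715·(-197832) − 24615·(-29564))/4740040 = -361401/237002.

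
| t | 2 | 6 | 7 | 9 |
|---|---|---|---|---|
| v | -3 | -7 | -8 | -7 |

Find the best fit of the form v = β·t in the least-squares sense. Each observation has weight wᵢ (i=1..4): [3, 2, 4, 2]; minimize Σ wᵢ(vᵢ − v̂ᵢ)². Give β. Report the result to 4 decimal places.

β = -1.0226

Sums needed: Σwᵢ·t·t = 442.
For AᵀWv: Σwᵢ·t·v = -452.
β = (-452)/442 = -1.02262.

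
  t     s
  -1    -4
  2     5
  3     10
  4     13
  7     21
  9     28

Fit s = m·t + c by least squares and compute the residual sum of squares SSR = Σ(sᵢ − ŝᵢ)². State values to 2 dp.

SSR = 2.94

With design matrix X, XᵀX = [[160, 24]; [24, 6]] and Xᵀs = [495, 73]ᵀ.
Δ = 160·6 − 24² = 384.
m = (495·6 − 24·73)/384 = 203/64; c = (160·73 − 24·495)/384 = -25/48.
Residuals: -59/192, -79/96, 193/192, 5/6, -131/192, -5/192; SSR = 565/192.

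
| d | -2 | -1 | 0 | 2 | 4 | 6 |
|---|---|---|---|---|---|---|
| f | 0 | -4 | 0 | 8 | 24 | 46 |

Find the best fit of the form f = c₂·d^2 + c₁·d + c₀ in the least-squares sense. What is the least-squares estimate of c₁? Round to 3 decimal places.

Entries of MᵀM: Σd^2·d^2 = 1585, Σd^2·d = 279, Σd^2 = 61, Σd·d = 61, Σd = 9, Σ1 = 6.
Right-hand side: Σd^2·f = 2068, Σd·f = 392, Σf = 74.
Normal equations: [[1585, 279, 61]; [279, 61, 9]; [61, 9, 6]]·[c₂, c₁, c₀]ᵀ = [2068, 392, 74]ᵀ.
Inverting the 3×3 Gram matrix, [c₂, c₁, c₀]ᵀ = [1471/1601, 18323/8005, -3532/8005]ᵀ.

c₁ = 2.289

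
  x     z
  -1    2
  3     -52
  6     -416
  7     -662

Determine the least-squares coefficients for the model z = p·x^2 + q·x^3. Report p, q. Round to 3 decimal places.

From the data, Σx^2·x^2 = 3779, Σx^2·x^3 = 24825, Σx^3·x^3 = 165035.
Moment sums: Σx^2·z = -47880, Σx^3·z = -318328.
Normal equations: [[3779, 24825]; [24825, 165035]]·[p, q]ᵀ = [-47880, -318328]ᵀ.
Eliminating q: 165035·(row 1) − 24825·(row 2) gives 7386640·p = 165035·(-47880) − 24825·(-318328) = 616800, so p = 7710/92333.
Then q = ((-318328) − 24825·(7710/92333))/165035 = -896282/461665.

p = 0.084, q = -1.941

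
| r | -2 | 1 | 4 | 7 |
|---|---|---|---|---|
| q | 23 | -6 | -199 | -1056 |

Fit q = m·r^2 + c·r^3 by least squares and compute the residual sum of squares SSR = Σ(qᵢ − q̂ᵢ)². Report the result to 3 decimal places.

SSR = 7.054

Normal-equation sums: Σr^2·r^2 = 2674, Σr^2·r^3 = 17800, Σr^3·r^3 = 121810.
And Σr^2·q = -54842, Σr^3·q = -375134.
Normal equations: [[2674, 17800]; [17800, 121810]]·[m, c]ᵀ = [-54842, -375134]ᵀ.
det = 2674·121810 − 17800² = 8879940.
m = ((-54842)·121810 − 17800·(-375134))/8879940 = -48647/147999; c = (2674·(-375134) − 17800·(-54842))/8879940 = -2243393/739995.
Residuals: 15227/246665, -651114/246665, 69969/246665, -10802/246665; SSR = 1739986/246665.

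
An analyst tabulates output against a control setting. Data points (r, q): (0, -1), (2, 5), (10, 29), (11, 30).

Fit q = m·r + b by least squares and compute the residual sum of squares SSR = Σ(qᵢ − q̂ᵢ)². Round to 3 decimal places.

SSR = 1.811

AᵀA·[m, b]ᵀ = Aᵀq reads: 225·m + 23·b = 630;  23·m + 4·b = 63.
Determinant 225·4 − 23² = 371.
m = (630·4 − 23·63)/371 = 153/53; b = (225·63 − 23·630)/371 = -45/53.
Residuals: -8/53, 4/53, 52/53, -48/53; SSR = 96/53.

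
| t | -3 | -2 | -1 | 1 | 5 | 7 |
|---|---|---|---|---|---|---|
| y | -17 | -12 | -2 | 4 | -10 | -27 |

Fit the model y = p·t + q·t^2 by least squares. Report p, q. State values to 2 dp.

The normal system AᵀA·[p, q]ᵀ = Aᵀy is [[89, 433]; [433, 3125]]·[p, q]ᵀ = [-158, -1772]ᵀ.
det = 89·3125 − 433² = 90636.
p = ((-158)·3125 − 433·(-1772))/90636 = 136763/45318; q = (89·(-1772) − 433·(-158))/90636 = -44647/45318.

p = 3.02, q = -0.99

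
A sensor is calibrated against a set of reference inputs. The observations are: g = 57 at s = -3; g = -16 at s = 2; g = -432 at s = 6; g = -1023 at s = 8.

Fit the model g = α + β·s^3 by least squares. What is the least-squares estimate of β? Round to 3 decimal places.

Normal-equation sums: Σ1 = 4, Σs^3 = 709, Σs^3·s^3 = 309593.
Moment sums: Σg = -1414, Σs^3·g = -618755.
det = 4·309593 − 709² = 735691.
α = ((-1414)·309593 − 709·(-618755))/735691 = 932793/735691; β = (4·(-618755) − 709·(-1414))/735691 = -1472494/735691.

β = -2.002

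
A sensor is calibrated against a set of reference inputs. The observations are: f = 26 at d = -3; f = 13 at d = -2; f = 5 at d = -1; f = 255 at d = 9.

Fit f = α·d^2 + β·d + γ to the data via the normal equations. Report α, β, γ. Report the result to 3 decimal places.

α = 2.956, β = 1.337, γ = 3.548

Normal-equation sums: Σd^2·d^2 = 6659, Σd^2·d = 693, Σd^2 = 95, Σd·d = 95, Σd = 3, Σ1 = 4.
And Σd^2·f = 20946, Σd·f = 2186, Σf = 299.
Solving the 3×3 system (Gaussian elimination) gives α = 128765/43564, β = 58243/43564, γ = 77279/21782.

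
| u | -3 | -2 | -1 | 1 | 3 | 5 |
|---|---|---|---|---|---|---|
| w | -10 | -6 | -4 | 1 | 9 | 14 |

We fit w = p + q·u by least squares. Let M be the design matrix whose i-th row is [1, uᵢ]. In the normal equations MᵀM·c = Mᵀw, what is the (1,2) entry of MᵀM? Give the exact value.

Row 1 ↔ basis 1, column 2 ↔ basis u, so (MᵀM)_{1,2} = Σᵢ u = (1)·(-3) + (1)·(-2) + (1)·(-1) + (1)·(1) + (1)·(3) + (1)·(5) = 3.

3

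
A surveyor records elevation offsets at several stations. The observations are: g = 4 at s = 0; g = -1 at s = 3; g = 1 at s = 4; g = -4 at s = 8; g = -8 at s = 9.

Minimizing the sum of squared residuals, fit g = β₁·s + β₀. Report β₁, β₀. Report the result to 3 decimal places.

The normal equations are: 170·β₁ + 24·β₀ = -103;  24·β₁ + 5·β₀ = -8.
(Σs·s = 170, Σs = 24, Σ1 = 5, Σs·g = -103, Σg = -8.)
Δ = 170·5 − 24² = 274.
β₁ = ((-103)·5 − 24·(-8))/274 = -323/274; β₀ = (170·(-8) − 24·(-103))/274 = 556/137.

β₁ = -1.179, β₀ = 4.058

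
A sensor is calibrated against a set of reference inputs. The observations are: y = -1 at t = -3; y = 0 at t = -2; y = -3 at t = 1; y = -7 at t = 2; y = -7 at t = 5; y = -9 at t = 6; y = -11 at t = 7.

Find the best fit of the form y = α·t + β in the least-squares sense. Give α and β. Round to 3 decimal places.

Forming MᵀM = [[128, 16]; [16, 7]] and Mᵀy = [-180, -38]ᵀ gives MᵀM·[α, β]ᵀ = Mᵀy.
Determinant 128·7 − 16² = 640.
α = ((-180)·7 − 16·(-38))/640 = -163/160; β = (128·(-38) − 16·(-180))/640 = -31/10.

α = -1.019, β = -3.100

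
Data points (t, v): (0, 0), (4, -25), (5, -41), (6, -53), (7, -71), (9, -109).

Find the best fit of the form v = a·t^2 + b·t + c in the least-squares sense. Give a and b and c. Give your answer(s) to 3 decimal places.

a = -1.076, b = -2.511, c = 0.271

XᵀX·[a, b, c]ᵀ = Xᵀv reads: 11139·a + 1477·b + 207·c = -15641;  1477·a + 207·b + 31·c = -2101;  207·a + 31·b + 6·c = -299.
Solving the 3×3 system (Gaussian elimination) gives a = -22773/21160, b = -10627/4232, c = 2863/10580.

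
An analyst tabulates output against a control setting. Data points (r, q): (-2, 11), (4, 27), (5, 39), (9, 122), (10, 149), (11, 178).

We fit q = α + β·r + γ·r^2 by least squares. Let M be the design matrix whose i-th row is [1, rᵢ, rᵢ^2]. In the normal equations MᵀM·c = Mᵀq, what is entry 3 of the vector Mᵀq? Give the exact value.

47771

Entry 3 ↔ basis r^2, so (Mᵀq)_{3} = Σᵢ (r^2)·qᵢ = (4)·(11) + (16)·(27) + (25)·(39) + (81)·(122) + (100)·(149) + (121)·(178) = 47771.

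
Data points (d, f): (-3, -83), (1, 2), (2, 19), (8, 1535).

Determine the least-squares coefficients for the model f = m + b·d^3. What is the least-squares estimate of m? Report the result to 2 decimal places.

The normal equations are: 4·m + 494·b = 1473;  494·m + 262938·b = 788315.
Eliminating b: 262938·(row 1) − 494·(row 2) gives 807716·m = 262938·1473 − 494·788315 = -2119936, so m = -832/317.
Then b = (788315 − 494·(-832/317))/262938 = 24751/8242.

m = -2.62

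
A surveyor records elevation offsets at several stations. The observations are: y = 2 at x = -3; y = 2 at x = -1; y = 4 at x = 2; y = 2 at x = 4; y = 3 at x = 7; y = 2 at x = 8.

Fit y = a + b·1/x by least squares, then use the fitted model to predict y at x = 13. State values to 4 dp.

ŷ = 2.6167

AᵀA·[a, b]ᵀ = Aᵀy reads: 6·a + (-53/168)·b = 15;  (-53/168)·a + (41197/28224)·b = 43/84.
Eliminating b: (41197/28224)·(row 1) − (-53/168)·(row 2) gives (244373/28224)·a = (41197/28224)·15 − (-53/168)·(43/84) = 622513/28224, so a = 622513/244373.
Then b = ((43/84) − (-53/168)·(622513/244373))/(41197/28224) = 220248/244373.
At x = 13: ŷ = (622513/244373)·(1) + (220248/244373)·(1/13) = 8312917/3176849.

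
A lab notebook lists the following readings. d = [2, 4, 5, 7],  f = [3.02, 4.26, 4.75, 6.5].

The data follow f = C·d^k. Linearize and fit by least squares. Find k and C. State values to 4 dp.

Let Y = ln f. Fitting Y = k·ln d + ln C by least squares:
Σln d = 5.6348, Σ(ln d)² = 8.7791, Σln f = 5.9845, Σln d·ln f = 8.9253.
Equations: 8.7791·k + 5.6348·ln C = 8.9253;  5.6348·k + 4·ln C = 5.9845.
Slope k = (n·Σln d·ln f − Σln d·Σln f)/(n·Σ(ln d)² − (Σln d)²) = (4·8.9253 − 5.6348·5.9845)/3.3656 = 0.58830; ln C = (Σln f − k·Σln d)/n = 0.66738, so C = exp(0.66738) = 1.94912.

k = 0.5883, C = 1.9491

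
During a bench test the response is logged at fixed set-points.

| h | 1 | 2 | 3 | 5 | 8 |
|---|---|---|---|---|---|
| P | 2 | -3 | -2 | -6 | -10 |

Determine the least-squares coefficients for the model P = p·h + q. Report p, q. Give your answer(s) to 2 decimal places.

p = -1.55, q = 2.10

Setting ∂/∂p … = 0 gives: 103·p + 19·q = -120;  19·p + 5·q = -19.
(Σh·h = 103, Σh = 19, Σ1 = 5, Σh·P = -120, ΣP = -19.)
Eliminating q: 5·(row 1) − 19·(row 2) gives 154·p = 5·(-120) − 19·(-19) = -239, so p = -239/154.
Then q = ((-19) − 19·(-239/154))/5 = 323/154.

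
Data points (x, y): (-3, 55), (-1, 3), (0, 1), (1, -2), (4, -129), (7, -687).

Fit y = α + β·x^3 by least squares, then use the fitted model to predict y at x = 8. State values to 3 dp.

ŷ = -1026.105

The normal system MᵀM·[α, β]ᵀ = Mᵀy is [[6, 380]; [380, 122476]]·[α, β]ᵀ = [-759, -245387]ᵀ.
Determinant 6·122476 − 380² = 590456.
α = ((-759)·122476 − 380·(-245387))/590456 = 1564/3209; β = (6·(-245387) − 380·(-759))/590456 = -25737/12836.
At x = 8: ŷ = (1564/3209)·(1) + (-25737/12836)·(512) = -3292772/3209.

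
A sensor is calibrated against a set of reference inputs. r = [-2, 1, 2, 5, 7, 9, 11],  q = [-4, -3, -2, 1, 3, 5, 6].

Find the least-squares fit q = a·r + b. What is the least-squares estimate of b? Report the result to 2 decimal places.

b = -3.14

Entries of MᵀM: Σr·r = 285, Σr = 33, Σ1 = 7.
And Σr·q = 138, Σq = 6.
MᵀM·[a, b]ᵀ = Mᵀq becomes [[285, 33]; [33, 7]]·[a, b]ᵀ = [138, 6]ᵀ.
Δ = 285·7 − 33² = 906.
a = (138·7 − 33·6)/906 = 128/151; b = (285·6 − 33·138)/906 = -474/151.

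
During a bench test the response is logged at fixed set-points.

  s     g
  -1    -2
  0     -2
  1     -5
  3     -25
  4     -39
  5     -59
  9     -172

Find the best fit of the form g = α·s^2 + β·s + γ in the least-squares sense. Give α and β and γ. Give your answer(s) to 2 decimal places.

Compute the Gram sums: Σs^2·s^2 = 7525, Σs^2·s = 945, Σs^2 = 133, Σs·s = 133, Σs = 21, Σ1 = 7.
Right-hand side: Σs^2·g = -16263, Σs·g = -2077, Σg = -304.
So AᵀA·[α, β, γ]ᵀ = Aᵀg: [[7525, 945, 133]; [945, 133, 21]; [133, 21, 7]]·[α, β, γ]ᵀ = [-16263, -2077, -304]ᵀ.
Solving the 3×3 system (Gaussian elimination) gives α = -125/66, β = -144/77, γ = -11/6.

α = -1.89, β = -1.87, γ = -1.83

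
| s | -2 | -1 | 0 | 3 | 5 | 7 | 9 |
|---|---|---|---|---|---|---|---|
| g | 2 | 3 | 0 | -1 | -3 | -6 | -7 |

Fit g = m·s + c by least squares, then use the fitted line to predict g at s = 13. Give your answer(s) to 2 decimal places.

ĝ = -10.58

Normal-equation sums: Σs·s = 169, Σs = 21, Σ1 = 7.
For Xᵀg: Σs·g = -130, Σg = -12.
Normal equations: [[169, 21]; [21, 7]]·[m, c]ᵀ = [-130, -12]ᵀ.
Determinant 169·7 − 21² = 742.
m = ((-130)·7 − 21·(-12))/742 = -47/53; c = (169·(-12) − 21·(-130))/742 = 351/371.
At s = 13: ĝ = (-47/53)·(13) + (351/371)·(1) = -3926/371.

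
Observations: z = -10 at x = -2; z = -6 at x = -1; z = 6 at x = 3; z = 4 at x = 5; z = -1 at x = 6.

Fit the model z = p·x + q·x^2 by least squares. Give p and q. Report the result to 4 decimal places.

Sums needed: Σx·x = 75, Σx·x^2 = 359, Σx^2·x^2 = 2019.
And Σx·z = 58, Σx^2·z = 72.
So AᵀA·[p, q]ᵀ = Aᵀz: [[75, 359]; [359, 2019]]·[p, q]ᵀ = [58, 72]ᵀ.
Eliminating q: 2019·(row 1) − 359·(row 2) gives 22544·p = 2019·58 − 359·72 = 91254, so p = 45627/11272.
Then q = (72 − 359·(45627/11272))/2019 = -7711/11272.

p = 4.0478, q = -0.6841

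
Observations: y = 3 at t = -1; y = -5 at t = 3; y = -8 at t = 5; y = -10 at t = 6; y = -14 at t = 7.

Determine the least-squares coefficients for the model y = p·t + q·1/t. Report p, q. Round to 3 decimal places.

p = -1.761, q = -0.942

Forming MᵀM = [[120, 5]; [5, 52889/44100]] and Mᵀy = [-216, -149/15]ᵀ gives MᵀM·[p, q]ᵀ = Mᵀy.
Δ = 120·(52889/44100) − 5² = 87403/735.
p = ((-216)·(52889/44100) − 5·(-149/15))/(87403/735) = -769477/437015; q = (120·(-149/15) − 5·(-216))/(87403/735) = -82320/87403.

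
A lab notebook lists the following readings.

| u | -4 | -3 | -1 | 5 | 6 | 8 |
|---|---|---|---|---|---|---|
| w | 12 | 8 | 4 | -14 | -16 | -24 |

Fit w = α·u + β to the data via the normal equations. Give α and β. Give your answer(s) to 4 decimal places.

Compute the Gram sums: Σu·u = 151, Σu = 11, Σ1 = 6.
For Mᵀw: Σu·w = -434, Σw = -30.
Eliminating β: 6·(row 1) − 11·(row 2) gives 785·α = 6·(-434) − 11·(-30) = -2274, so α = -2274/785.
Then β = ((-30) − 11·(-2274/785))/6 = 244/785.

α = -2.8968, β = 0.3108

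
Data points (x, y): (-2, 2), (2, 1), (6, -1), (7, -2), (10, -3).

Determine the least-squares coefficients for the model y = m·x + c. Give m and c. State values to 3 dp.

m = -0.438, c = 1.415

MᵀM·[m, c]ᵀ = Mᵀy reads: 193·m + 23·c = -52;  23·m + 5·c = -3.
Determinant 193·5 − 23² = 436.
m = ((-52)·5 − 23·(-3))/436 = -191/436; c = (193·(-3) − 23·(-52))/436 = 617/436.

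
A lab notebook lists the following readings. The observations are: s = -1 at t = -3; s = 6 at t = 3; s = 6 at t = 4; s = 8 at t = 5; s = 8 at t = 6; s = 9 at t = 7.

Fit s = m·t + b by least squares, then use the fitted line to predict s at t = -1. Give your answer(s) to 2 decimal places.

ŝ = 1.28

From the data, Σt·t = 144, Σt = 22, Σ1 = 6.
And Σt·s = 196, Σs = 36.
So AᵀA·[m, b]ᵀ = Aᵀs: [[144, 22]; [22, 6]]·[m, b]ᵀ = [196, 36]ᵀ.
Δ = 144·6 − 22² = 380.
m = (196·6 − 22·36)/380 = 96/95; b = (144·36 − 22·196)/380 = 218/95.
At t = -1: ŝ = (96/95)·(-1) + (218/95)·(1) = 122/95.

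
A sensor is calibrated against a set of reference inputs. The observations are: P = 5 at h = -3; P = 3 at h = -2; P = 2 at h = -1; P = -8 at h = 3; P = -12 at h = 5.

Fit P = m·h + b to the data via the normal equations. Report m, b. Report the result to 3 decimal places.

m = -2.182, b = -1.127

Forming XᵀX = [[48, 2]; [2, 5]] and XᵀP = [-107, -10]ᵀ gives XᵀX·[m, b]ᵀ = XᵀP.
Δ = 48·5 − 2² = 236.
m = ((-107)·5 − 2·(-10))/236 = -515/236; b = (48·(-10) − 2·(-107))/236 = -133/118.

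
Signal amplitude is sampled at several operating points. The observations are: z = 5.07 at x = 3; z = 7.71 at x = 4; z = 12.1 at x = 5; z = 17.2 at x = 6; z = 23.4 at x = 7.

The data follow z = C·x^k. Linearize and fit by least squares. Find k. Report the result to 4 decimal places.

k = 1.8254

Taking logs, ln z = k·ln x + ln C, so regress ln z on ln x.
Σln x = 7.8320, Σ(ln x)² = 12.7160, Σln z = 12.1567, Σln x·ln z = 19.8599.
Equations: 12.7160·k + 7.8320·ln C = 19.8599;  7.8320·k + 5·ln C = 12.1567.
Δ = 12.7160·5 − (7.8320)² = 2.2397; k = (19.8599·5 − 7.8320·12.1567)/2.2397 = 1.82538, ln C = (12.7160·12.1567 − 7.8320·19.8599)/2.2397 = -0.42794.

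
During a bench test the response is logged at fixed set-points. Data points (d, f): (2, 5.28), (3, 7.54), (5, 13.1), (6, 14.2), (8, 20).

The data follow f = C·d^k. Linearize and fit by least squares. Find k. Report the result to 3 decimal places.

k = 0.956

Taking logs, ln f = k·ln d + ln C, so regress ln f on ln d.
Σln d = 7.2724, Σ(ln d)² = 11.8122, Σln f = 11.9057, Σln d·ln f = 18.4967.
Normal system: [[11.8122, 7.2724]; [7.2724, 5]]·[k, ln C]ᵀ = [18.4967, 11.9057]ᵀ.
Solving (det = 6.1731): k = 0.95578, ln C = 0.99099.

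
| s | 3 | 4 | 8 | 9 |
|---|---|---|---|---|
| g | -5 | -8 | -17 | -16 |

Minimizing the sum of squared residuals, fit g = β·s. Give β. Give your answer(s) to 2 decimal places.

β = -1.92

From the data, Σs·s = 170.
Right-hand side: Σs·g = -327.
Hence β = -327 / 170 ≈ -1.92353.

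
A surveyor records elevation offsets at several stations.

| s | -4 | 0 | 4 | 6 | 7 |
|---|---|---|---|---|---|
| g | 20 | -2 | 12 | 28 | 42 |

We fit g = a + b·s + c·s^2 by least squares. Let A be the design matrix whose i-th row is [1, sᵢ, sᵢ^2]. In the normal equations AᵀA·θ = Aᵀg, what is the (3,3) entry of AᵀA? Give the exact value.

4209

Row 3 ↔ basis s^2, column 3 ↔ basis s^2, so (AᵀA)_{3,3} = Σᵢ (s^2)·(s^2) = (16)·(16) + (0)·(0) + (16)·(16) + (36)·(36) + (49)·(49) = 4209.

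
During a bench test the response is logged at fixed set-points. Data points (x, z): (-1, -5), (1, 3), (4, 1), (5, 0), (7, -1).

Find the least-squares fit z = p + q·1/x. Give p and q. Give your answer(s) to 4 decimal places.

p = -0.8820, q = 4.0652

Setting ∂/∂p … = 0 gives: 5·p + (83/140)·q = -2;  (83/140)·p + (41609/19600)·q = 227/28.
(Σ1 = 5, Σ1/x = 83/140, Σ1/x·1/x = 41609/19600, Σz = -2, Σ1/x·z = 227/28.)
Determinant 5·(41609/19600) − (83/140)² = 50289/4900.
p = ((-2)·(41609/19600) − (83/140)·(227/28))/(50289/4900) = -59141/67052; q = (5·(227/28) − (83/140)·(-2))/(50289/4900) = 68145/16763.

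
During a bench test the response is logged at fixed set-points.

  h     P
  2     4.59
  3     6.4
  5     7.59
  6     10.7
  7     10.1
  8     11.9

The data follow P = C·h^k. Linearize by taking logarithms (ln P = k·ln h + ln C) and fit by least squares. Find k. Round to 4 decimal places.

k = 0.6600

With ln Pᵢ as the transformed response and ln hᵢ as the regressor:
XᵀX = [[15.5987, 9.2183]; [9.2183, 6]], rhs = [20.2544, 12.5663]ᵀ  (here Σln h = 9.2183, Σ(ln h)² = 15.5987, Σln P = 12.5663, Σln h·ln P = 20.2544).
Solving (det = 8.6152): k = 0.66000, ln C = 1.08037.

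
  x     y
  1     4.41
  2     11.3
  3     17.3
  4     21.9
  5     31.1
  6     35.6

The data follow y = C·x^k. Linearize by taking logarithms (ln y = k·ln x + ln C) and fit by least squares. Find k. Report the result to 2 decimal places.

Linearized form: ln y = k·ln x + ln C. From the 6 transformed points,
Sums: Σln x = 6.5793, Σ(ln x)² = 9.4099, Σln y = 16.8554, Σln x·ln y = 21.0241.
Normal system: [[9.4099, 6.5793]; [6.5793, 6]]·[k, ln C]ᵀ = [21.0241, 16.8554]ᵀ.
Δ = 9.4099·6 − (6.5793)² = 13.1729; k = (21.0241·6 − 6.5793·16.8554)/13.1729 = 1.15757, ln C = (9.4099·16.8554 − 6.5793·21.0241)/13.1729 = 1.53991.

k = 1.16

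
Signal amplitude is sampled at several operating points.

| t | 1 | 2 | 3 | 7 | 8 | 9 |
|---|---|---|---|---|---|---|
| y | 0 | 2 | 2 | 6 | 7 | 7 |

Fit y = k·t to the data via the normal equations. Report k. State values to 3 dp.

Normal-equation sums: Σt·t = 208.
And Σt·y = 171.
Normal equations: [[208]]·[k]ᵀ = [171]ᵀ.
Hence k = 171 / 208 ≈ 0.822115.

k = 0.822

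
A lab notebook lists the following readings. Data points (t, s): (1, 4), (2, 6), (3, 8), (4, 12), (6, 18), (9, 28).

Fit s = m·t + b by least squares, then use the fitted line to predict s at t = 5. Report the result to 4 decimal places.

Forming XᵀX = [[147, 25]; [25, 6]] and Xᵀs = [448, 76]ᵀ gives XᵀX·[m, b]ᵀ = Xᵀs.
det = 147·6 − 25² = 257.
m = (448·6 − 25·76)/257 = 788/257; b = (147·76 − 25·448)/257 = -28/257.
At t = 5: ŝ = (788/257)·(5) + (-28/257)·(1) = 3912/257.

ŝ = 15.2218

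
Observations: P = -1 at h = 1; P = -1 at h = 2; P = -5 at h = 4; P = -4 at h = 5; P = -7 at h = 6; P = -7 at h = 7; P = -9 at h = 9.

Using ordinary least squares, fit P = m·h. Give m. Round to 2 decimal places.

With design matrix X, XᵀX = [[212]] and XᵀP = [-215]ᵀ.
m = (-215)/212 = -1.01415.

m = -1.01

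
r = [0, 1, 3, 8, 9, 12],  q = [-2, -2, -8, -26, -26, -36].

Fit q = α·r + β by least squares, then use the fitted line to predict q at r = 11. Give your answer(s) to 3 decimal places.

Compute the Gram sums: Σr·r = 299, Σr = 33, Σ1 = 6.
Moment sums: Σr·q = -900, Σq = -100.
So AᵀA·[α, β]ᵀ = Aᵀq: [[299, 33]; [33, 6]]·[α, β]ᵀ = [-900, -100]ᵀ.
Δ = 299·6 − 33² = 705.
α = ((-900)·6 − 33·(-100))/705 = -140/47; β = (299·(-100) − 33·(-900))/705 = -40/141.
At r = 11: q̂ = (-140/47)·(11) + (-40/141)·(1) = -4660/141.

q̂ = -33.050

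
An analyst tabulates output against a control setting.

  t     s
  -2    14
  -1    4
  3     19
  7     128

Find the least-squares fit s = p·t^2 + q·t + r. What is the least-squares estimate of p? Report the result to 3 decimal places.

p = 2.914

Forming MᵀM = [[2499, 361, 63]; [361, 63, 7]; [63, 7, 4]] and Mᵀs = [6503, 921, 165]ᵀ gives MᵀM·[p, q, r]ᵀ = Mᵀs.
Row-reducing yields p = 9901/3398, q = -6587/3398, r = -2123/1699.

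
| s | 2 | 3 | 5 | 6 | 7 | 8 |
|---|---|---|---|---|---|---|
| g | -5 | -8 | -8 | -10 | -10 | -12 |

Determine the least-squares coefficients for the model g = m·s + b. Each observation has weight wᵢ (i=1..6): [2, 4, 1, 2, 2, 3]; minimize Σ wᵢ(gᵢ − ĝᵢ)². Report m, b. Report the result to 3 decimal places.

The normal system AᵀWA·[m, b]ᵀ = AᵀWg is [[431, 71]; [71, 14]]·[m, b]ᵀ = [-704, -126]ᵀ.
Δ = 431·14 − 71² = 993.
m = ((-704)·14 − 71·(-126))/993 = -910/993; b = (431·(-126) − 71·(-704))/993 = -4322/993.

m = -0.916, b = -4.352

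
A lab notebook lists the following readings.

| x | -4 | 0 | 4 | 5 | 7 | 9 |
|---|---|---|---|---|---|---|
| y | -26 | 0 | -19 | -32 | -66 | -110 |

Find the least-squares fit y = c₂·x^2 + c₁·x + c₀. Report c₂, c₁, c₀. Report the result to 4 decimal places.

Setting ∂/∂c₂ … = 0 gives: 10099·c₂ + 1197·c₁ + 187·c₀ = -13664;  1197·c₂ + 187·c₁ + 21·c₀ = -1584;  187·c₂ + 21·c₁ + 6·c₀ = -253.
(Σx^2·x^2 = 10099, Σx^2·x = 1197, Σx^2 = 187, Σx·x = 187, Σx = 21, Σ1 = 6, Σx^2·y = -13664, Σx·y = -1584, Σy = -253.)
Inverting the 3×3 Gram matrix, [c₂, c₁, c₀]ᵀ = [-207721/142825, 22776/28565, 52937/142825]ᵀ.

c₂ = -1.4544, c₁ = 0.7973, c₀ = 0.3706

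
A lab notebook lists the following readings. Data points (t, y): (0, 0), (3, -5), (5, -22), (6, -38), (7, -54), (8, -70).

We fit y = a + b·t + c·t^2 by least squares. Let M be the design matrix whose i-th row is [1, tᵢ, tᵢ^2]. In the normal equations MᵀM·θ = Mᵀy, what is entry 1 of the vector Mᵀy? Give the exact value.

Entry 1 ↔ basis 1, so (Mᵀy)_{1} = Σᵢ yᵢ = (1)·(0) + (1)·(-5) + (1)·(-22) + (1)·(-38) + (1)·(-54) + (1)·(-70) = -189.

-189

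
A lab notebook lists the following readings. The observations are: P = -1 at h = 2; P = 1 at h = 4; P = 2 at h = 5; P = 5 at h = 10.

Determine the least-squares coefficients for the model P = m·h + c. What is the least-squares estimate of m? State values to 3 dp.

m = 0.727

Normal-equation sums: Σh·h = 145, Σh = 21, Σ1 = 4.
Right-hand side: Σh·P = 62, ΣP = 7.
Normal equations: [[145, 21]; [21, 4]]·[m, c]ᵀ = [62, 7]ᵀ.
Eliminating c: 4·(row 1) − 21·(row 2) gives 139·m = 4·62 − 21·7 = 101, so m = 101/139.
Then c = (7 − 21·(101/139))/4 = -287/139.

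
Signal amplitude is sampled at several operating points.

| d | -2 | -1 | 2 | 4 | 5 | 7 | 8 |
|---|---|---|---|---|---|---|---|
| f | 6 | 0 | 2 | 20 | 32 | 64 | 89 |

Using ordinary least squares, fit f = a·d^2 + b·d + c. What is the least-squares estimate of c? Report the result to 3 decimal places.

Setting ∂/∂a … = 0 gives: 7411·a + 1043·b + 163·c = 9984;  1043·a + 163·b + 23·c = 1392;  163·a + 23·b + 7·c = 213.
Solving the 3×3 system (Gaussian elimination) gives a = 17119/11396, b = -247/308, c = -5459/2849.

c = -1.916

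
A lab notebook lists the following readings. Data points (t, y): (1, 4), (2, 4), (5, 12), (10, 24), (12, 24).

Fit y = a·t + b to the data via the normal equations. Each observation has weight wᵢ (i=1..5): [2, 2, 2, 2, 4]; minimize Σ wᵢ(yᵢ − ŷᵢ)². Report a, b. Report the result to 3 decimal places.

Sums needed: Σwᵢ·t·t = 836, Σwᵢ·t = 84, Σwᵢ·1 = 12.
Right-hand side: Σwᵢ·t·y = 1776, Σwᵢ·y = 184.
So AᵀWA·[a, b]ᵀ = AᵀWy: [[836, 84]; [84, 12]]·[a, b]ᵀ = [1776, 184]ᵀ.
Δ = 836·12 − 84² = 2976.
a = (1776·12 − 84·184)/2976 = 61/31; b = (836·184 − 84·1776)/2976 = 145/93.

a = 1.968, b = 1.559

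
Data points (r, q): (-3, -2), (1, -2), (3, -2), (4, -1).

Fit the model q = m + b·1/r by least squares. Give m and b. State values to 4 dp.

m = -1.7282, b = -0.0699

From the data, Σ1 = 4, Σ1/r = 5/4, Σ1/r·1/r = 185/144.
And Σq = -7, Σ1/r·q = -9/4.
Δ = 4·(185/144) − (5/4)² = 515/144.
m = ((-7)·(185/144) − (5/4)·(-9/4))/(515/144) = -178/103; b = (4·(-9/4) − (5/4)·(-7))/(515/144) = -36/515.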